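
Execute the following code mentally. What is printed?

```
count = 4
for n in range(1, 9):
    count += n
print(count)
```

40

n=1: count = 4+1 = 5
n=2: count = 5+2 = 7
n=3: count = 7+3 = 10
n=4: count = 10+4 = 14
n=5: count = 14+5 = 19
n=6: count = 19+6 = 25
n=7: count = 25+7 = 32
n=8: count = 32+8 = 40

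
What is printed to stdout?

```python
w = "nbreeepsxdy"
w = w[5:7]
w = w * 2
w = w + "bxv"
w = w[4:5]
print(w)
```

b

slice [5:7] → 'ep'
repeat ×2 → 'epep'
+ 'bxv' → 'epepbxv'
slice [4:5] → 'b'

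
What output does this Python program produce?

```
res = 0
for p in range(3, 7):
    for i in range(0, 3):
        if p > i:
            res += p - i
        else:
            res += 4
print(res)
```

42

p=3,i=0: 3>0, res = 0+3 = 3
p=3,i=1: 3>1, res = 3+2 = 5
p=3,i=2: 3>2, res = 5+1 = 6
p=4,i=0: 4>0, res = 6+4 = 10
p=4,i=1: 4>1, res = 10+3 = 13
p=4,i=2: 4>2, res = 13+2 = 15
p=5,i=0: 5>0, res = 15+5 = 20
p=5,i=1: 5>1, res = 20+4 = 24
p=5,i=2: 5>2, res = 24+3 = 27
p=6,i=0: 6>0, res = 27+6 = 33
p=6,i=1: 6>1, res = 33+5 = 38
p=6,i=2: 6>2, res = 38+4 = 42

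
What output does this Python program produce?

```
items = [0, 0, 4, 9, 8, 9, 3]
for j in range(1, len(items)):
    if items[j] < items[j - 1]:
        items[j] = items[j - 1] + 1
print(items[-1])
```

j=1: 0>=0, unchanged → [0, 0, 4, 9, 8, 9, 3]
j=2: 4>=0, unchanged → [0, 0, 4, 9, 8, 9, 3]
j=3: 9>=4, unchanged → [0, 0, 4, 9, 8, 9, 3]
j=4: 8<9, items[4] = 9+1 = 10 → [0, 0, 4, 9, 10, 9, 3]
j=5: 9<10, items[5] = 10+1 = 11 → [0, 0, 4, 9, 10, 11, 3]
j=6: 3<11, items[6] = 11+1 = 12 → [0, 0, 4, 9, 10, 11, 12]

12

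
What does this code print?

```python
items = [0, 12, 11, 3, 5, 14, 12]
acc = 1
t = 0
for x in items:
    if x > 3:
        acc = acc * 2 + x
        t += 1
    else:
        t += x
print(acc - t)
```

x=0: not >3; t=0
x=12: >3, acc = 1*2+12 = 14; t=1
x=11: >3, acc = 14*2+11 = 39; t=2
x=3: not >3; t=5
x=5: >3, acc = 39*2+5 = 83; t=6
x=14: >3, acc = 83*2+14 = 180; t=7
x=12: >3, acc = 180*2+12 = 372; t=8
acc-t = 372-8 = 364

364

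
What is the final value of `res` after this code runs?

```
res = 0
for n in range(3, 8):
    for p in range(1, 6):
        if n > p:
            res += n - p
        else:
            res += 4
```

n=3,p=1: 3>1, res = 0+2 = 2
n=3,p=2: 3>2, res = 2+1 = 3
n=3,p=3: not 3>3, res = 3+4 = 7
n=3,p=4: not 3>4, res = 7+4 = 11
n=3,p=5: not 3>5, res = 11+4 = 15
n=4,p=1: 4>1, res = 15+3 = 18
n=4,p=2: 4>2, res = 18+2 = 20
n=4,p=3: 4>3, res = 20+1 = 21
n=4,p=4: not 4>4, res = 21+4 = 25
n=4,p=5: not 4>5, res = 25+4 = 29
n=5,p=1: 5>1, res = 29+4 = 33
n=5,p=2: 5>2, res = 33+3 = 36
n=5,p=3: 5>3, res = 36+2 = 38
n=5,p=4: 5>4, res = 38+1 = 39
n=5,p=5: not 5>5, res = 39+4 = 43
n=6,p=1: 6>1, res = 43+5 = 48
n=6,p=2: 6>2, res = 48+4 = 52
n=6,p=3: 6>3, res = 52+3 = 55
n=6,p=4: 6>4, res = 55+2 = 57
n=6,p=5: 6>5, res = 57+1 = 58
n=7,p=1: 7>1, res = 58+6 = 64
n=7,p=2: 7>2, res = 64+5 = 69
n=7,p=3: 7>3, res = 69+4 = 73
n=7,p=4: 7>4, res = 73+3 = 76
n=7,p=5: 7>5, res = 76+2 = 78

78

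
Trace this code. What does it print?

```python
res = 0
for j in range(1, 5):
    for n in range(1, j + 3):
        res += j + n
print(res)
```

j=1,n=1: res = 0+2 = 2
j=1,n=2: res = 2+3 = 5
j=1,n=3: res = 5+4 = 9
j=2,n=1: res = 9+3 = 12
j=2,n=2: res = 12+4 = 16
j=2,n=3: res = 16+5 = 21
j=2,n=4: res = 21+6 = 27
j=3,n=1: res = 27+4 = 31
j=3,n=2: res = 31+5 = 36
j=3,n=3: res = 36+6 = 42
j=3,n=4: res = 42+7 = 49
j=3,n=5: res = 49+8 = 57
j=4,n=1: res = 57+5 = 62
j=4,n=2: res = 62+6 = 68
j=4,n=3: res = 68+7 = 75
j=4,n=4: res = 75+8 = 83
j=4,n=5: res = 83+9 = 92
j=4,n=6: res = 92+10 = 102

102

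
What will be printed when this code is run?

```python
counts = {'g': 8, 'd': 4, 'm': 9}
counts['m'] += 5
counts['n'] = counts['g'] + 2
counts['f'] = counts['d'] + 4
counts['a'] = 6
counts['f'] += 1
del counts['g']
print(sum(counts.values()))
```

43

counts['m'] = 9+5 = 14 → {'g': 8, 'd': 4, 'm': 14}
counts['n'] = counts['g']+2 = 10 → {'g': 8, 'd': 4, 'm': 14, 'n': 10}
counts['f'] = counts['d']+4 = 8 → {'g': 8, 'd': 4, 'm': 14, 'n': 10, 'f': 8}
counts['a'] = 6 → {'g': 8, 'd': 4, 'm': 14, 'n': 10, 'f': 8, 'a': 6}
counts['f'] = 8+1 = 9 → {'g': 8, 'd': 4, 'm': 14, 'n': 10, 'f': 9, 'a': 6}
del 'g' → {'d': 4, 'm': 14, 'n': 10, 'f': 9, 'a': 6}
sum of values = 43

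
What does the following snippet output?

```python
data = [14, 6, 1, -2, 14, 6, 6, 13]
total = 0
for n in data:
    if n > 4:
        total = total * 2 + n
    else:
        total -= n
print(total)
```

721

n=14: >4, total = 0*2+14 = 14
n=6: >4, total = 14*2+6 = 34
n=1: not >4, total = 34-1 = 33
n=-2: not >4, total = 33-(-2) = 35
n=14: >4, total = 35*2+14 = 84
n=6: >4, total = 84*2+6 = 174
n=6: >4, total = 174*2+6 = 354
n=13: >4, total = 354*2+13 = 721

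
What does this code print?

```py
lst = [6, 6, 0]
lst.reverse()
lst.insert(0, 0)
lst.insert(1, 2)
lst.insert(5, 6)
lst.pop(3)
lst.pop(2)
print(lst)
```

[0, 2, 6, 6]

reverse → [0, 6, 6]
insert 0 at 0 → [0, 0, 6, 6]
insert 2 at 1 → [0, 2, 0, 6, 6]
insert 6 at 5 → [0, 2, 0, 6, 6, 6]
pop(3) removes 6 → [0, 2, 0, 6, 6]
pop(2) removes 0 → [0, 2, 6, 6]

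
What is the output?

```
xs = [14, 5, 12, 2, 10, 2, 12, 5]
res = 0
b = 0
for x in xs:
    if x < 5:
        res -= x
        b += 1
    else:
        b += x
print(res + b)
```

x=14: not <5; b=14
x=5: not <5; b=19
x=12: not <5; b=31
x=2: <5, res = 0-2 = -2; b=32
x=10: not <5; b=42
x=2: <5, res = (-2)-2 = -4; b=43
x=12: not <5; b=55
x=5: not <5; b=60
res+b = (-4)+60 = 56

56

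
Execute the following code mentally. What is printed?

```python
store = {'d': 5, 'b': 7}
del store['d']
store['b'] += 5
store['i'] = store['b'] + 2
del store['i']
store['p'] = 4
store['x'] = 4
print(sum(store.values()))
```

del 'd' → {'b': 7}
store['b'] = 7+5 = 12 → {'b': 12}
store['i'] = store['b']+2 = 14 → {'b': 12, 'i': 14}
del 'i' → {'b': 12}
store['p'] = 4 → {'b': 12, 'p': 4}
store['x'] = 4 → {'b': 12, 'p': 4, 'x': 4}
sum of values = 20

20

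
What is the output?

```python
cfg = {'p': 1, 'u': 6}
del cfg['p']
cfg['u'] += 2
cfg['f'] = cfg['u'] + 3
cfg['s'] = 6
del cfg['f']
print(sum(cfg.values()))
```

del 'p' → {'u': 6}
cfg['u'] = 6+2 = 8 → {'u': 8}
cfg['f'] = cfg['u']+3 = 11 → {'u': 8, 'f': 11}
cfg['s'] = 6 → {'u': 8, 'f': 11, 's': 6}
del 'f' → {'u': 8, 's': 6}
sum of values = 14

14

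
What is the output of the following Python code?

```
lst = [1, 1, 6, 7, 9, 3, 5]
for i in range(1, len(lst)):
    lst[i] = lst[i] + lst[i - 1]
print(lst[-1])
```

32

i=1: lst[1] = 1+1 = 2 → [1, 2, 6, 7, 9, 3, 5]
i=2: lst[2] = 6+2 = 8 → [1, 2, 8, 7, 9, 3, 5]
i=3: lst[3] = 7+8 = 15 → [1, 2, 8, 15, 9, 3, 5]
i=4: lst[4] = 9+15 = 24 → [1, 2, 8, 15, 24, 3, 5]
i=5: lst[5] = 3+24 = 27 → [1, 2, 8, 15, 24, 27, 5]
i=6: lst[6] = 5+27 = 32 → [1, 2, 8, 15, 24, 27, 32]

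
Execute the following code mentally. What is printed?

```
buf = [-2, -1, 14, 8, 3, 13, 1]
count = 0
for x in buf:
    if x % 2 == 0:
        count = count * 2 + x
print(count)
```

x=-2: even, count = 0*2+(-2) = -2
x=-1: not even
x=14: even, count = (-2)*2+14 = 10
x=8: even, count = 10*2+8 = 28
x=3: not even
x=13: not even
x=1: not even

28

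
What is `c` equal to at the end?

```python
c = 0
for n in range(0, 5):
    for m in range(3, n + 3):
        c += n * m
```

125

n=1,m=3: c = 0+3 = 3
n=2,m=3: c = 3+6 = 9
n=2,m=4: c = 9+8 = 17
n=3,m=3: c = 17+9 = 26
n=3,m=4: c = 26+12 = 38
n=3,m=5: c = 38+15 = 53
n=4,m=3: c = 53+12 = 65
n=4,m=4: c = 65+16 = 81
n=4,m=5: c = 81+20 = 101
n=4,m=6: c = 101+24 = 125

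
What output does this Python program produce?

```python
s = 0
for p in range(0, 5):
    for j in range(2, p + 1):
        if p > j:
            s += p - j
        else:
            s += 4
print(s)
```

p=2,j=2: not 2>2, s = 0+4 = 4
p=3,j=2: 3>2, s = 4+1 = 5
p=3,j=3: not 3>3, s = 5+4 = 9
p=4,j=2: 4>2, s = 9+2 = 11
p=4,j=3: 4>3, s = 11+1 = 12
p=4,j=4: not 4>4, s = 12+4 = 16

16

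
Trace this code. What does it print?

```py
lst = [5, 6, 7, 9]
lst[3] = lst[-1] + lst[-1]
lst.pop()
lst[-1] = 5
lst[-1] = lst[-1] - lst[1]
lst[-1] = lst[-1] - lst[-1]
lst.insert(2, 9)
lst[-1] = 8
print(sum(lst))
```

28

lst[3] = lst[-1]+lst[-1] = 9+9 = 18 → [5, 6, 7, 18]
pop() removes 18 → [5, 6, 7]
lst[-1] = 5 → [5, 6, 5]
lst[-1] = lst[-1]-lst[1] = 5-6 = -1 → [5, 6, -1]
lst[-1] = lst[-1]-lst[-1] = (-1)-(-1) = 0 → [5, 6, 0]
insert 9 at 2 → [5, 6, 9, 0]
lst[-1] = 8 → [5, 6, 9, 8]
sum = 28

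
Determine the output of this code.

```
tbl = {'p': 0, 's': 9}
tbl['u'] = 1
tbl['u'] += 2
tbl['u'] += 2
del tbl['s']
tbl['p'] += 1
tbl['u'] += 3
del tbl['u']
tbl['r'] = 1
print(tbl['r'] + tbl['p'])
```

2

tbl['u'] = 1 → {'p': 0, 's': 9, 'u': 1}
tbl['u'] = 1+2 = 3 → {'p': 0, 's': 9, 'u': 3}
tbl['u'] = 3+2 = 5 → {'p': 0, 's': 9, 'u': 5}
del 's' → {'p': 0, 'u': 5}
tbl['p'] = 0+1 = 1 → {'p': 1, 'u': 5}
tbl['u'] = 5+3 = 8 → {'p': 1, 'u': 8}
del 'u' → {'p': 1}
tbl['r'] = 1 → {'p': 1, 'r': 1}
tbl['r']+tbl['p'] = 1+1 = 2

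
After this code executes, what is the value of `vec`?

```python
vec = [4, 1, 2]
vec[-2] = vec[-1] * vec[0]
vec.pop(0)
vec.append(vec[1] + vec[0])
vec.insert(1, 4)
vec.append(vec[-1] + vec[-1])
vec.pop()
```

vec[-2] = vec[-1]*vec[0] = 2*4 = 8 → [4, 8, 2]
pop(0) removes 4 → [8, 2]
append vec[1]+vec[0] = 2+8 = 10 → [8, 2, 10]
insert 4 at 1 → [8, 4, 2, 10]
append vec[-1]+vec[-1] = 10+10 = 20 → [8, 4, 2, 10, 20]
pop() removes 20 → [8, 4, 2, 10]

[8, 4, 2, 10]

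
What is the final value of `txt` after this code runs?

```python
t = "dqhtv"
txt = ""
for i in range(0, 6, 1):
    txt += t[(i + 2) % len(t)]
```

i=0: add t[2]='h' → 'h'
i=1: add t[3]='t' → 'ht'
i=2: add t[4]='v' → 'htv'
i=3: add t[0]='d' → 'htvd'
i=4: add t[1]='q' → 'htvdq'
i=5: add t[2]='h' → 'htvdqh'

'htvdqh'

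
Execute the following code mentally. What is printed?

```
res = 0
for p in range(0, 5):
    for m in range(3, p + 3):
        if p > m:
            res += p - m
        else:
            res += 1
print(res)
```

p=1,m=3: not 1>3, res = 0+1 = 1
p=2,m=3: not 2>3, res = 1+1 = 2
p=2,m=4: not 2>4, res = 2+1 = 3
p=3,m=3: not 3>3, res = 3+1 = 4
p=3,m=4: not 3>4, res = 4+1 = 5
p=3,m=5: not 3>5, res = 5+1 = 6
p=4,m=3: 4>3, res = 6+1 = 7
p=4,m=4: not 4>4, res = 7+1 = 8
p=4,m=5: not 4>5, res = 8+1 = 9
p=4,m=6: not 4>6, res = 9+1 = 10

10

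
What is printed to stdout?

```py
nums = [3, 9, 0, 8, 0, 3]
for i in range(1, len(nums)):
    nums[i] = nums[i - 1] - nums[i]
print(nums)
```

i=1: nums[1] = 3-9 = -6 → [3, -6, 0, 8, 0, 3]
i=2: nums[2] = (-6)-0 = -6 → [3, -6, -6, 8, 0, 3]
i=3: nums[3] = (-6)-8 = -14 → [3, -6, -6, -14, 0, 3]
i=4: nums[4] = (-14)-0 = -14 → [3, -6, -6, -14, -14, 3]
i=5: nums[5] = (-14)-3 = -17 → [3, -6, -6, -14, -14, -17]

[3, -6, -6, -14, -14, -17]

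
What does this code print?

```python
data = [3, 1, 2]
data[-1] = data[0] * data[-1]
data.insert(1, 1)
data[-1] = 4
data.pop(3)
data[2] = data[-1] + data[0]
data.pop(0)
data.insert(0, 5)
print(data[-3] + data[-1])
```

data[-1] = data[0]*data[-1] = 3*2 = 6 → [3, 1, 6]
insert 1 at 1 → [3, 1, 1, 6]
data[-1] = 4 → [3, 1, 1, 4]
pop(3) removes 4 → [3, 1, 1]
data[2] = data[-1]+data[0] = 1+3 = 4 → [3, 1, 4]
pop(0) removes 3 → [1, 4]
insert 5 at 0 → [5, 1, 4]
data[-3]+data[-1] = 5+4 = 9

9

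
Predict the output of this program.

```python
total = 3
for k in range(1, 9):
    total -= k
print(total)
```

k=1: total = 3-1 = 2
k=2: total = 2-2 = 0
k=3: total = 0-3 = -3
k=4: total = (-3)-4 = -7
k=5: total = (-7)-5 = -12
k=6: total = (-12)-6 = -18
k=7: total = (-18)-7 = -25
k=8: total = (-25)-8 = -33

-33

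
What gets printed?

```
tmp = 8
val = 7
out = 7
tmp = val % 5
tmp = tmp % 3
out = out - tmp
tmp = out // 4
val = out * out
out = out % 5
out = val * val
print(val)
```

tmp = 7%5 = 2
tmp = 2%3 = 2
out = 7-2 = 5
tmp = 5//4 = 1
val = 5*5 = 25
out = 5%5 = 0
out = 25*25 = 625

25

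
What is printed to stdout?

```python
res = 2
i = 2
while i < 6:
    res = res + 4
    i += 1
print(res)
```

18

i=2: res = 2+4 = 6
i=3: res = 6+4 = 10
i=4: res = 10+4 = 14
i=5: res = 14+4 = 18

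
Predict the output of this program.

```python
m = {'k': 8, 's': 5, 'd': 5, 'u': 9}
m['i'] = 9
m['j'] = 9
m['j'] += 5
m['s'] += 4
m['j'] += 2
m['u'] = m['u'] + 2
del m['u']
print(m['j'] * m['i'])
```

144

m['i'] = 9 → {'k': 8, 's': 5, 'd': 5, 'u': 9, 'i': 9}
m['j'] = 9 → {'k': 8, 's': 5, 'd': 5, 'u': 9, 'i': 9, 'j': 9}
m['j'] = 9+5 = 14 → {'k': 8, 's': 5, 'd': 5, 'u': 9, 'i': 9, 'j': 14}
m['s'] = 5+4 = 9 → {'k': 8, 's': 9, 'd': 5, 'u': 9, 'i': 9, 'j': 14}
m['j'] = 14+2 = 16 → {'k': 8, 's': 9, 'd': 5, 'u': 9, 'i': 9, 'j': 16}
m['u'] = m['u']+2 = 11 → {'k': 8, 's': 9, 'd': 5, 'u': 11, 'i': 9, 'j': 16}
del 'u' → {'k': 8, 's': 9, 'd': 5, 'i': 9, 'j': 16}
m['j']*m['i'] = 16*9 = 144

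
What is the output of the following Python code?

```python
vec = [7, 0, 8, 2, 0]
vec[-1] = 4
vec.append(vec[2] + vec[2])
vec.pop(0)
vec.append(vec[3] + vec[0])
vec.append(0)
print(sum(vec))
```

34

vec[-1] = 4 → [7, 0, 8, 2, 4]
append vec[2]+vec[2] = 8+8 = 16 → [7, 0, 8, 2, 4, 16]
pop(0) removes 7 → [0, 8, 2, 4, 16]
append vec[3]+vec[0] = 4+0 = 4 → [0, 8, 2, 4, 16, 4]
append 0 → [0, 8, 2, 4, 16, 4, 0]
sum = 34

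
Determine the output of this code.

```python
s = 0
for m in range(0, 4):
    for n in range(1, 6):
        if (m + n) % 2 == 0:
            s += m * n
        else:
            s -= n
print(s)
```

18

m=0,n=1: odd sum, s = 0-1 = -1
m=0,n=2: even sum, s = (-1)+0 = -1
m=0,n=3: odd sum, s = (-1)-3 = -4
m=0,n=4: even sum, s = (-4)+0 = -4
m=0,n=5: odd sum, s = (-4)-5 = -9
m=1,n=1: even sum, s = (-9)+1 = -8
m=1,n=2: odd sum, s = (-8)-2 = -10
m=1,n=3: even sum, s = (-10)+3 = -7
m=1,n=4: odd sum, s = (-7)-4 = -11
m=1,n=5: even sum, s = (-11)+5 = -6
m=2,n=1: odd sum, s = (-6)-1 = -7
m=2,n=2: even sum, s = (-7)+4 = -3
m=2,n=3: odd sum, s = (-3)-3 = -6
m=2,n=4: even sum, s = (-6)+8 = 2
m=2,n=5: odd sum, s = 2-5 = -3
m=3,n=1: even sum, s = (-3)+3 = 0
m=3,n=2: odd sum, s = 0-2 = -2
m=3,n=3: even sum, s = (-2)+9 = 7
m=3,n=4: odd sum, s = 7-4 = 3
m=3,n=5: even sum, s = 3+15 = 18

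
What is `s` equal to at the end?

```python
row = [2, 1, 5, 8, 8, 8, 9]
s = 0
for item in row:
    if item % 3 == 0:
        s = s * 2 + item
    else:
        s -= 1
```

-3

item=2: not %3==0, s = 0-1 = -1
item=1: not %3==0, s = (-1)-1 = -2
item=5: not %3==0, s = (-2)-1 = -3
item=8: not %3==0, s = (-3)-1 = -4
item=8: not %3==0, s = (-4)-1 = -5
item=8: not %3==0, s = (-5)-1 = -6
item=9: %3==0, s = (-6)*2+9 = -3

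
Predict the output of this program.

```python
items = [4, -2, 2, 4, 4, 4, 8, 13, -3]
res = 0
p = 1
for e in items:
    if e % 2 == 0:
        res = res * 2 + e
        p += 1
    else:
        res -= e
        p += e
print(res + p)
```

e=4: even, res = 0*2+4 = 4; p=2
e=-2: even, res = 4*2+(-2) = 6; p=3
e=2: even, res = 6*2+2 = 14; p=4
e=4: even, res = 14*2+4 = 32; p=5
e=4: even, res = 32*2+4 = 68; p=6
e=4: even, res = 68*2+4 = 140; p=7
e=8: even, res = 140*2+8 = 288; p=8
e=13: not even, res = 288-13 = 275; p=21
e=-3: not even, res = 275-(-3) = 278; p=18
res+p = 278+18 = 296

296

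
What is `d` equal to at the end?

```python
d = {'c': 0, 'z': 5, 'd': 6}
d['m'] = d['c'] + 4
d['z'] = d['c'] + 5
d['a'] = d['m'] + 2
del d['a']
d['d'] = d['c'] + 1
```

d['m'] = d['c']+4 = 4 → {'c': 0, 'z': 5, 'd': 6, 'm': 4}
d['z'] = d['c']+5 = 5 → {'c': 0, 'z': 5, 'd': 6, 'm': 4}
d['a'] = d['m']+2 = 6 → {'c': 0, 'z': 5, 'd': 6, 'm': 4, 'a': 6}
del 'a' → {'c': 0, 'z': 5, 'd': 6, 'm': 4}
d['d'] = d['c']+1 = 1 → {'c': 0, 'z': 5, 'd': 1, 'm': 4}

{'c': 0, 'z': 5, 'd': 1, 'm': 4}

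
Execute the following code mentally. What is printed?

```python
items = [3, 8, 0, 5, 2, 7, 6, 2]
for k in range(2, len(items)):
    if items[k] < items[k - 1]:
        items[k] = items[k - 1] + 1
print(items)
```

[3, 8, 9, 10, 11, 12, 13, 14]

k=2: 0<8, items[2] = 8+1 = 9 → [3, 8, 9, 5, 2, 7, 6, 2]
k=3: 5<9, items[3] = 9+1 = 10 → [3, 8, 9, 10, 2, 7, 6, 2]
k=4: 2<10, items[4] = 10+1 = 11 → [3, 8, 9, 10, 11, 7, 6, 2]
k=5: 7<11, items[5] = 11+1 = 12 → [3, 8, 9, 10, 11, 12, 6, 2]
k=6: 6<12, items[6] = 12+1 = 13 → [3, 8, 9, 10, 11, 12, 13, 2]
k=7: 2<13, items[7] = 13+1 = 14 → [3, 8, 9, 10, 11, 12, 13, 14]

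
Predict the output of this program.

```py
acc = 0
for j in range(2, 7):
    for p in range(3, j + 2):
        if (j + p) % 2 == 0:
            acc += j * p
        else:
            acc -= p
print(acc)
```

85

j=2,p=3: odd sum, acc = 0-3 = -3
j=3,p=3: even sum, acc = (-3)+9 = 6
j=3,p=4: odd sum, acc = 6-4 = 2
j=4,p=3: odd sum, acc = 2-3 = -1
j=4,p=4: even sum, acc = (-1)+16 = 15
j=4,p=5: odd sum, acc = 15-5 = 10
j=5,p=3: even sum, acc = 10+15 = 25
j=5,p=4: odd sum, acc = 25-4 = 21
j=5,p=5: even sum, acc = 21+25 = 46
j=5,p=6: odd sum, acc = 46-6 = 40
j=6,p=3: odd sum, acc = 40-3 = 37
j=6,p=4: even sum, acc = 37+24 = 61
j=6,p=5: odd sum, acc = 61-5 = 56
j=6,p=6: even sum, acc = 56+36 = 92
j=6,p=7: odd sum, acc = 92-7 = 85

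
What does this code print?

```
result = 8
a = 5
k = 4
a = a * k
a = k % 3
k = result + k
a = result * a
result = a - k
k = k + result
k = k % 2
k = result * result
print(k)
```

16

a = 5*4 = 20
a = 4%3 = 1
k = 8+4 = 12
a = 8*1 = 8
result = 8-12 = -4
k = 12+(-4) = 8
k = 8%2 = 0
k = (-4)*(-4) = 16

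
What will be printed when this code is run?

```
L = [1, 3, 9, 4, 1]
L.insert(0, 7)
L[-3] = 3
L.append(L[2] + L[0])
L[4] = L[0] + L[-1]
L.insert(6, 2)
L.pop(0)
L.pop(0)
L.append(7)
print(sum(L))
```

insert 7 at 0 → [7, 1, 3, 9, 4, 1]
L[-3] = 3 → [7, 1, 3, 3, 4, 1]
append L[2]+L[0] = 3+7 = 10 → [7, 1, 3, 3, 4, 1, 10]
L[4] = L[0]+L[-1] = 7+10 = 17 → [7, 1, 3, 3, 17, 1, 10]
insert 2 at 6 → [7, 1, 3, 3, 17, 1, 2, 10]
pop(0) removes 7 → [1, 3, 3, 17, 1, 2, 10]
pop(0) removes 1 → [3, 3, 17, 1, 2, 10]
append 7 → [3, 3, 17, 1, 2, 10, 7]
sum = 43

43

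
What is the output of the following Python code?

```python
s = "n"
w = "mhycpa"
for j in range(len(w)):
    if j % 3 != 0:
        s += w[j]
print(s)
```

j=0: skip
j=1: add 'h' → 'nh'
j=2: add 'y' → 'nhy'
j=3: skip
j=4: add 'p' → 'nhyp'
j=5: add 'a' → 'nhypa'

nhypa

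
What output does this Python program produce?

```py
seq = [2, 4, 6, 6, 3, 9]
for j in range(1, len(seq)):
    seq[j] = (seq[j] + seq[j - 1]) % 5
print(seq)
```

j=1: seq[1] = (4+2)%5 = 1 → [2, 1, 6, 6, 3, 9]
j=2: seq[2] = (6+1)%5 = 2 → [2, 1, 2, 6, 3, 9]
j=3: seq[3] = (6+2)%5 = 3 → [2, 1, 2, 3, 3, 9]
j=4: seq[4] = (3+3)%5 = 1 → [2, 1, 2, 3, 1, 9]
j=5: seq[5] = (9+1)%5 = 0 → [2, 1, 2, 3, 1, 0]

[2, 1, 2, 3, 1, 0]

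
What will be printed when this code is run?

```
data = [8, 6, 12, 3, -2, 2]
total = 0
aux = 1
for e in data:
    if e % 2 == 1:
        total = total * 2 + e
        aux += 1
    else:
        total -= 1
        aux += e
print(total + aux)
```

23

e=8: not odd, total = 0-1 = -1; aux=9
e=6: not odd, total = (-1)-1 = -2; aux=15
e=12: not odd, total = (-2)-1 = -3; aux=27
e=3: odd, total = (-3)*2+3 = -3; aux=28
e=-2: not odd, total = (-3)-1 = -4; aux=26
e=2: not odd, total = (-4)-1 = -5; aux=28
total+aux = (-5)+28 = 23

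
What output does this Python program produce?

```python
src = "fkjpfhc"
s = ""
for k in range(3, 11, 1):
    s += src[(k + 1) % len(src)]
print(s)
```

k=3: add src[4]='f' → 'f'
k=4: add src[5]='h' → 'fh'
k=5: add src[6]='c' → 'fhc'
k=6: add src[0]='f' → 'fhcf'
k=7: add src[1]='k' → 'fhcfk'
k=8: add src[2]='j' → 'fhcfkj'
k=9: add src[3]='p' → 'fhcfkjp'
k=10: add src[4]='f' → 'fhcfkjpf'

fhcfkjpf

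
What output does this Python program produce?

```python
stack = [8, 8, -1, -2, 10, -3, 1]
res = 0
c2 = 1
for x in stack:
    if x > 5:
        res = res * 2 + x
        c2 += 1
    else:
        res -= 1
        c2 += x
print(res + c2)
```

x=8: >5, res = 0*2+8 = 8; c2=2
x=8: >5, res = 8*2+8 = 24; c2=3
x=-1: not >5, res = 24-1 = 23; c2=2
x=-2: not >5, res = 23-1 = 22; c2=0
x=10: >5, res = 22*2+10 = 54; c2=1
x=-3: not >5, res = 54-1 = 53; c2=-2
x=1: not >5, res = 53-1 = 52; c2=-1
res+c2 = 52+(-1) = 51

51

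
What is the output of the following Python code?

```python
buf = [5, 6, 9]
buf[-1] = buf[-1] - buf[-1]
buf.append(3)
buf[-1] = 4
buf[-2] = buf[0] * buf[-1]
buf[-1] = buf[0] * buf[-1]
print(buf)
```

[5, 6, 20, 20]

buf[-1] = buf[-1]-buf[-1] = 9-9 = 0 → [5, 6, 0]
append 3 → [5, 6, 0, 3]
buf[-1] = 4 → [5, 6, 0, 4]
buf[-2] = buf[0]*buf[-1] = 5*4 = 20 → [5, 6, 20, 4]
buf[-1] = buf[0]*buf[-1] = 5*4 = 20 → [5, 6, 20, 20]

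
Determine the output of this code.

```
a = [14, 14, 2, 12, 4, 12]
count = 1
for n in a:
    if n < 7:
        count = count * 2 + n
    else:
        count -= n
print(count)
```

n=14: not <7, count = 1-14 = -13
n=14: not <7, count = (-13)-14 = -27
n=2: <7, count = (-27)*2+2 = -52
n=12: not <7, count = (-52)-12 = -64
n=4: <7, count = (-64)*2+4 = -124
n=12: not <7, count = (-124)-12 = -136

-136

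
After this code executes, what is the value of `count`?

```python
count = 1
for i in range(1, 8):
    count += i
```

29

i=1: count = 1+1 = 2
i=2: count = 2+2 = 4
i=3: count = 4+3 = 7
i=4: count = 7+4 = 11
i=5: count = 11+5 = 16
i=6: count = 16+6 = 22
i=7: count = 22+7 = 29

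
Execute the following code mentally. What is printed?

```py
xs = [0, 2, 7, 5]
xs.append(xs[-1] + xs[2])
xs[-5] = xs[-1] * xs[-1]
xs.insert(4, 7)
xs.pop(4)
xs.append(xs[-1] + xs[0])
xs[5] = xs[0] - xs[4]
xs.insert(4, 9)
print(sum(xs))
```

311

append xs[-1]+xs[2] = 5+7 = 12 → [0, 2, 7, 5, 12]
xs[-5] = xs[-1]*xs[-1] = 12*12 = 144 → [144, 2, 7, 5, 12]
insert 7 at 4 → [144, 2, 7, 5, 7, 12]
pop(4) removes 7 → [144, 2, 7, 5, 12]
append xs[-1]+xs[0] = 12+144 = 156 → [144, 2, 7, 5, 12, 156]
xs[5] = xs[0]-xs[4] = 144-12 = 132 → [144, 2, 7, 5, 12, 132]
insert 9 at 4 → [144, 2, 7, 5, 9, 12, 132]
sum = 311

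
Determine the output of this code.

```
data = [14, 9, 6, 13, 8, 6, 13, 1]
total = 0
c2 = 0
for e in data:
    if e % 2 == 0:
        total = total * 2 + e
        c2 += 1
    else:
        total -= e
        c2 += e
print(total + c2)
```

e=14: even, total = 0*2+14 = 14; c2=1
e=9: not even, total = 14-9 = 5; c2=10
e=6: even, total = 5*2+6 = 16; c2=11
e=13: not even, total = 16-13 = 3; c2=24
e=8: even, total = 3*2+8 = 14; c2=25
e=6: even, total = 14*2+6 = 34; c2=26
e=13: not even, total = 34-13 = 21; c2=39
e=1: not even, total = 21-1 = 20; c2=40
total+c2 = 20+40 = 60

60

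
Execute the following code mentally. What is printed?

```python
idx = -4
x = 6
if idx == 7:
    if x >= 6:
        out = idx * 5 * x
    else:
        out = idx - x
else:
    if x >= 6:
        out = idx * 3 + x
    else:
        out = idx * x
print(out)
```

-6

idx=-4, x=6
idx == 7 is False; x >= 6 is True
→ out = idx * 3 + x = -6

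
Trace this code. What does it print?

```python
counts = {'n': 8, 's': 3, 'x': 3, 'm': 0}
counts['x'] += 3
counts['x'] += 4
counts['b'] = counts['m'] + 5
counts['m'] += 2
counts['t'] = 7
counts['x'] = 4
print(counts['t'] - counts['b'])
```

counts['x'] = 3+3 = 6 → {'n': 8, 's': 3, 'x': 6, 'm': 0}
counts['x'] = 6+4 = 10 → {'n': 8, 's': 3, 'x': 10, 'm': 0}
counts['b'] = counts['m']+5 = 5 → {'n': 8, 's': 3, 'x': 10, 'm': 0, 'b': 5}
counts['m'] = 0+2 = 2 → {'n': 8, 's': 3, 'x': 10, 'm': 2, 'b': 5}
counts['t'] = 7 → {'n': 8, 's': 3, 'x': 10, 'm': 2, 'b': 5, 't': 7}
counts['x'] = 4 → {'n': 8, 's': 3, 'x': 4, 'm': 2, 'b': 5, 't': 7}
counts['t']-counts['b'] = 7-5 = 2

2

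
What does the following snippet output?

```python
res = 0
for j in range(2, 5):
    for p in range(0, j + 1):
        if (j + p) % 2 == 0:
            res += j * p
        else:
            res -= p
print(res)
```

j=2,p=0: even sum, res = 0+0 = 0
j=2,p=1: odd sum, res = 0-1 = -1
j=2,p=2: even sum, res = (-1)+4 = 3
j=3,p=0: odd sum, res = 3-0 = 3
j=3,p=1: even sum, res = 3+3 = 6
j=3,p=2: odd sum, res = 6-2 = 4
j=3,p=3: even sum, res = 4+9 = 13
j=4,p=0: even sum, res = 13+0 = 13
j=4,p=1: odd sum, res = 13-1 = 12
j=4,p=2: even sum, res = 12+8 = 20
j=4,p=3: odd sum, res = 20-3 = 17
j=4,p=4: even sum, res = 17+16 = 33

33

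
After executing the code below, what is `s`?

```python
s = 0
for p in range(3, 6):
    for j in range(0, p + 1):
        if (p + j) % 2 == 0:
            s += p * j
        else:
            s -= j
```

p=3,j=0: odd sum, s = 0-0 = 0
p=3,j=1: even sum, s = 0+3 = 3
p=3,j=2: odd sum, s = 3-2 = 1
p=3,j=3: even sum, s = 1+9 = 10
p=4,j=0: even sum, s = 10+0 = 10
p=4,j=1: odd sum, s = 10-1 = 9
p=4,j=2: even sum, s = 9+8 = 17
p=4,j=3: odd sum, s = 17-3 = 14
p=4,j=4: even sum, s = 14+16 = 30
p=5,j=0: odd sum, s = 30-0 = 30
p=5,j=1: even sum, s = 30+5 = 35
p=5,j=2: odd sum, s = 35-2 = 33
p=5,j=3: even sum, s = 33+15 = 48
p=5,j=4: odd sum, s = 48-4 = 44
p=5,j=5: even sum, s = 44+25 = 69

69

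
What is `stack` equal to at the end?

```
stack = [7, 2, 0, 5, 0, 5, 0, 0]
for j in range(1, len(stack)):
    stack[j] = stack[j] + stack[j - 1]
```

[7, 9, 9, 14, 14, 19, 19, 19]

j=1: stack[1] = 2+7 = 9 → [7, 9, 0, 5, 0, 5, 0, 0]
j=2: stack[2] = 0+9 = 9 → [7, 9, 9, 5, 0, 5, 0, 0]
j=3: stack[3] = 5+9 = 14 → [7, 9, 9, 14, 0, 5, 0, 0]
j=4: stack[4] = 0+14 = 14 → [7, 9, 9, 14, 14, 5, 0, 0]
j=5: stack[5] = 5+14 = 19 → [7, 9, 9, 14, 14, 19, 0, 0]
j=6: stack[6] = 0+19 = 19 → [7, 9, 9, 14, 14, 19, 19, 0]
j=7: stack[7] = 0+19 = 19 → [7, 9, 9, 14, 14, 19, 19, 19]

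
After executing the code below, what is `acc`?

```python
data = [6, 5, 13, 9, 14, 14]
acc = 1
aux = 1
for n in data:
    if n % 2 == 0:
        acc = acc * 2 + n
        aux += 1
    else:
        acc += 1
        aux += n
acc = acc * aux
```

n=6: even, acc = 1*2+6 = 8; aux=2
n=5: not even, acc = 8+1 = 9; aux=7
n=13: not even, acc = 9+1 = 10; aux=20
n=9: not even, acc = 10+1 = 11; aux=29
n=14: even, acc = 11*2+14 = 36; aux=30
n=14: even, acc = 36*2+14 = 86; aux=31
acc*aux = 86*31 = 2666

2666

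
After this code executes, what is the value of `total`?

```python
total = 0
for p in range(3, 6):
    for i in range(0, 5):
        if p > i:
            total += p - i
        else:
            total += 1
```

p=3,i=0: 3>0, total = 0+3 = 3
p=3,i=1: 3>1, total = 3+2 = 5
p=3,i=2: 3>2, total = 5+1 = 6
p=3,i=3: not 3>3, total = 6+1 = 7
p=3,i=4: not 3>4, total = 7+1 = 8
p=4,i=0: 4>0, total = 8+4 = 12
p=4,i=1: 4>1, total = 12+3 = 15
p=4,i=2: 4>2, total = 15+2 = 17
p=4,i=3: 4>3, total = 17+1 = 18
p=4,i=4: not 4>4, total = 18+1 = 19
p=5,i=0: 5>0, total = 19+5 = 24
p=5,i=1: 5>1, total = 24+4 = 28
p=5,i=2: 5>2, total = 28+3 = 31
p=5,i=3: 5>3, total = 31+2 = 33
p=5,i=4: 5>4, total = 33+1 = 34

34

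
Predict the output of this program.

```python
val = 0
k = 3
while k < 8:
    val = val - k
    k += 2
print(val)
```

-15

k=3: val = 0-3 = -3
k=5: val = (-3)-5 = -8
k=7: val = (-8)-7 = -15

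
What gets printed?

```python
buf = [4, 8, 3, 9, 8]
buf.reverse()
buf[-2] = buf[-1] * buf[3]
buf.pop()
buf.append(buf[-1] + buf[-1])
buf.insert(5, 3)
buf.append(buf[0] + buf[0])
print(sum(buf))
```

reverse → [8, 9, 3, 8, 4]
buf[-2] = buf[-1]*buf[3] = 4*8 = 32 → [8, 9, 3, 32, 4]
pop() removes 4 → [8, 9, 3, 32]
append buf[-1]+buf[-1] = 32+32 = 64 → [8, 9, 3, 32, 64]
insert 3 at 5 → [8, 9, 3, 32, 64, 3]
append buf[0]+buf[0] = 8+8 = 16 → [8, 9, 3, 32, 64, 3, 16]
sum = 135

135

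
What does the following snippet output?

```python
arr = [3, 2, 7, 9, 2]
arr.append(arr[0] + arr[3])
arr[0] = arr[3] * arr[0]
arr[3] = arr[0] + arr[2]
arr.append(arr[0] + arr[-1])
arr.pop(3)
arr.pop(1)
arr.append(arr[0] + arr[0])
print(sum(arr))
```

141

append arr[0]+arr[3] = 3+9 = 12 → [3, 2, 7, 9, 2, 12]
arr[0] = arr[3]*arr[0] = 9*3 = 27 → [27, 2, 7, 9, 2, 12]
arr[3] = arr[0]+arr[2] = 27+7 = 34 → [27, 2, 7, 34, 2, 12]
append arr[0]+arr[-1] = 27+12 = 39 → [27, 2, 7, 34, 2, 12, 39]
pop(3) removes 34 → [27, 2, 7, 2, 12, 39]
pop(1) removes 2 → [27, 7, 2, 12, 39]
append arr[0]+arr[0] = 27+27 = 54 → [27, 7, 2, 12, 39, 54]
sum = 141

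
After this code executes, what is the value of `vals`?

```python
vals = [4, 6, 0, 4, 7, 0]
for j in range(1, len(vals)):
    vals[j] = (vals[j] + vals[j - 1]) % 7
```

[4, 3, 3, 0, 0, 0]

j=1: vals[1] = (6+4)%7 = 3 → [4, 3, 0, 4, 7, 0]
j=2: vals[2] = (0+3)%7 = 3 → [4, 3, 3, 4, 7, 0]
j=3: vals[3] = (4+3)%7 = 0 → [4, 3, 3, 0, 7, 0]
j=4: vals[4] = (7+0)%7 = 0 → [4, 3, 3, 0, 0, 0]
j=5: vals[5] = (0+0)%7 = 0 → [4, 3, 3, 0, 0, 0]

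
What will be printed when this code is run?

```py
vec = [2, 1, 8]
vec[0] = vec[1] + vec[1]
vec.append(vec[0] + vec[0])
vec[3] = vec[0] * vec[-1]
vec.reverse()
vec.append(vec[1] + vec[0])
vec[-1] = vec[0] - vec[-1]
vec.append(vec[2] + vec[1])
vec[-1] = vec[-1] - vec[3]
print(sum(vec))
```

18

vec[0] = vec[1]+vec[1] = 1+1 = 2 → [2, 1, 8]
append vec[0]+vec[0] = 2+2 = 4 → [2, 1, 8, 4]
vec[3] = vec[0]*vec[-1] = 2*4 = 8 → [2, 1, 8, 8]
reverse → [8, 8, 1, 2]
append vec[1]+vec[0] = 8+8 = 16 → [8, 8, 1, 2, 16]
vec[-1] = vec[0]-vec[-1] = 8-16 = -8 → [8, 8, 1, 2, -8]
append vec[2]+vec[1] = 1+8 = 9 → [8, 8, 1, 2, -8, 9]
vec[-1] = vec[-1]-vec[3] = 9-2 = 7 → [8, 8, 1, 2, -8, 7]
sum = 18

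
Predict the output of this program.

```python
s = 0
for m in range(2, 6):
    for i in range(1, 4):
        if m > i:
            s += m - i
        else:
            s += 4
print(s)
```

31

m=2,i=1: 2>1, s = 0+1 = 1
m=2,i=2: not 2>2, s = 1+4 = 5
m=2,i=3: not 2>3, s = 5+4 = 9
m=3,i=1: 3>1, s = 9+2 = 11
m=3,i=2: 3>2, s = 11+1 = 12
m=3,i=3: not 3>3, s = 12+4 = 16
m=4,i=1: 4>1, s = 16+3 = 19
m=4,i=2: 4>2, s = 19+2 = 21
m=4,i=3: 4>3, s = 21+1 = 22
m=5,i=1: 5>1, s = 22+4 = 26
m=5,i=2: 5>2, s = 26+3 = 29
m=5,i=3: 5>3, s = 29+2 = 31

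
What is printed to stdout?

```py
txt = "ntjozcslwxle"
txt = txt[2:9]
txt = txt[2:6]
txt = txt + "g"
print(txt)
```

zcslg

slice [2:9] → 'jozcslw'
slice [2:6] → 'zcsl'
+ 'g' → 'zcslg'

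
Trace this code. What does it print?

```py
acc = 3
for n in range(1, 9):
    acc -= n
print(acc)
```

n=1: acc = 3-1 = 2
n=2: acc = 2-2 = 0
n=3: acc = 0-3 = -3
n=4: acc = (-3)-4 = -7
n=5: acc = (-7)-5 = -12
n=6: acc = (-12)-6 = -18
n=7: acc = (-18)-7 = -25
n=8: acc = (-25)-8 = -33

-33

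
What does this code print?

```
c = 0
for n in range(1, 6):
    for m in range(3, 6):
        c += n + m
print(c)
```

105

n=1,m=3: c = 0+4 = 4
n=1,m=4: c = 4+5 = 9
n=1,m=5: c = 9+6 = 15
n=2,m=3: c = 15+5 = 20
n=2,m=4: c = 20+6 = 26
n=2,m=5: c = 26+7 = 33
n=3,m=3: c = 33+6 = 39
n=3,m=4: c = 39+7 = 46
n=3,m=5: c = 46+8 = 54
n=4,m=3: c = 54+7 = 61
n=4,m=4: c = 61+8 = 69
n=4,m=5: c = 69+9 = 78
n=5,m=3: c = 78+8 = 86
n=5,m=4: c = 86+9 = 95
n=5,m=5: c = 95+10 = 105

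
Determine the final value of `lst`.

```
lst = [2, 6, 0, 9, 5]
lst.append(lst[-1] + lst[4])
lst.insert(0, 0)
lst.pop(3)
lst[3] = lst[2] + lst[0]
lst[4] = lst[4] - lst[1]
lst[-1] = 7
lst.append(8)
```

append lst[-1]+lst[4] = 5+5 = 10 → [2, 6, 0, 9, 5, 10]
insert 0 at 0 → [0, 2, 6, 0, 9, 5, 10]
pop(3) removes 0 → [0, 2, 6, 9, 5, 10]
lst[3] = lst[2]+lst[0] = 6+0 = 6 → [0, 2, 6, 6, 5, 10]
lst[4] = lst[4]-lst[1] = 5-2 = 3 → [0, 2, 6, 6, 3, 10]
lst[-1] = 7 → [0, 2, 6, 6, 3, 7]
append 8 → [0, 2, 6, 6, 3, 7, 8]

[0, 2, 6, 6, 3, 7, 8]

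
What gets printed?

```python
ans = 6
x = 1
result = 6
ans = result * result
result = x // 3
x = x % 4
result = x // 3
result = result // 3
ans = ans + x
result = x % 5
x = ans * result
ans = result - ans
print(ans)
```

ans = 6*6 = 36
result = 1//3 = 0
x = 1%4 = 1
result = 1//3 = 0
result = 0//3 = 0
ans = 36+1 = 37
result = 1%5 = 1
x = 37*1 = 37
ans = 1-37 = -36

-36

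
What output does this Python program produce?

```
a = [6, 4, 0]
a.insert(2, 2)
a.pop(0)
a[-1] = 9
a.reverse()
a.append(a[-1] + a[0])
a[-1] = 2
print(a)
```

[9, 2, 4, 2]

insert 2 at 2 → [6, 4, 2, 0]
pop(0) removes 6 → [4, 2, 0]
a[-1] = 9 → [4, 2, 9]
reverse → [9, 2, 4]
append a[-1]+a[0] = 4+9 = 13 → [9, 2, 4, 13]
a[-1] = 2 → [9, 2, 4, 2]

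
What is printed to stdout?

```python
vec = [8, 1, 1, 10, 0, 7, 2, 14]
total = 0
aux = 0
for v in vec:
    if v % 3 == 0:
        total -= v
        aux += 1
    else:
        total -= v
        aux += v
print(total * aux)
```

v=8: not %3==0, total = 0-8 = -8; aux=8
v=1: not %3==0, total = (-8)-1 = -9; aux=9
v=1: not %3==0, total = (-9)-1 = -10; aux=10
v=10: not %3==0, total = (-10)-10 = -20; aux=20
v=0: %3==0, total = (-20)-0 = -20; aux=21
v=7: not %3==0, total = (-20)-7 = -27; aux=28
v=2: not %3==0, total = (-27)-2 = -29; aux=30
v=14: not %3==0, total = (-29)-14 = -43; aux=44
total*aux = (-43)*44 = -1892

-1892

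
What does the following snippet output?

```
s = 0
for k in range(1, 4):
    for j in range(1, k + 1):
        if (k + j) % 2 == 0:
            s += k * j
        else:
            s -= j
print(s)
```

14

k=1,j=1: even sum, s = 0+1 = 1
k=2,j=1: odd sum, s = 1-1 = 0
k=2,j=2: even sum, s = 0+4 = 4
k=3,j=1: even sum, s = 4+3 = 7
k=3,j=2: odd sum, s = 7-2 = 5
k=3,j=3: even sum, s = 5+9 = 14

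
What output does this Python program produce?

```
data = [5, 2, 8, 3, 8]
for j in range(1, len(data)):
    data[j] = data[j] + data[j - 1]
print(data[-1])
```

j=1: data[1] = 2+5 = 7 → [5, 7, 8, 3, 8]
j=2: data[2] = 8+7 = 15 → [5, 7, 15, 3, 8]
j=3: data[3] = 3+15 = 18 → [5, 7, 15, 18, 8]
j=4: data[4] = 8+18 = 26 → [5, 7, 15, 18, 26]

26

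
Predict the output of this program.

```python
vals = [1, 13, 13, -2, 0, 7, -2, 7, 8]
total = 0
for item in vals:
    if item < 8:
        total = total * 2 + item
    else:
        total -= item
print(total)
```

item=1: <8, total = 0*2+1 = 1
item=13: not <8, total = 1-13 = -12
item=13: not <8, total = (-12)-13 = -25
item=-2: <8, total = (-25)*2+(-2) = -52
item=0: <8, total = (-52)*2+0 = -104
item=7: <8, total = (-104)*2+7 = -201
item=-2: <8, total = (-201)*2+(-2) = -404
item=7: <8, total = (-404)*2+7 = -801
item=8: not <8, total = (-801)-8 = -809

-809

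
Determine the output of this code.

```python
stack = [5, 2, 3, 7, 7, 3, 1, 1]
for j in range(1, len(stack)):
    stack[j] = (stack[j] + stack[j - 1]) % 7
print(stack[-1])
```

1

j=1: stack[1] = (2+5)%7 = 0 → [5, 0, 3, 7, 7, 3, 1, 1]
j=2: stack[2] = (3+0)%7 = 3 → [5, 0, 3, 7, 7, 3, 1, 1]
j=3: stack[3] = (7+3)%7 = 3 → [5, 0, 3, 3, 7, 3, 1, 1]
j=4: stack[4] = (7+3)%7 = 3 → [5, 0, 3, 3, 3, 3, 1, 1]
j=5: stack[5] = (3+3)%7 = 6 → [5, 0, 3, 3, 3, 6, 1, 1]
j=6: stack[6] = (1+6)%7 = 0 → [5, 0, 3, 3, 3, 6, 0, 1]
j=7: stack[7] = (1+0)%7 = 1 → [5, 0, 3, 3, 3, 6, 0, 1]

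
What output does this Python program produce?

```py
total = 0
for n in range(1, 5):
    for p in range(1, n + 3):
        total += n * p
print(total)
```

n=1,p=1: total = 0+1 = 1
n=1,p=2: total = 1+2 = 3
n=1,p=3: total = 3+3 = 6
n=2,p=1: total = 6+2 = 8
n=2,p=2: total = 8+4 = 12
n=2,p=3: total = 12+6 = 18
n=2,p=4: total = 18+8 = 26
n=3,p=1: total = 26+3 = 29
n=3,p=2: total = 29+6 = 35
n=3,p=3: total = 35+9 = 44
n=3,p=4: total = 44+12 = 56
n=3,p=5: total = 56+15 = 71
n=4,p=1: total = 71+4 = 75
n=4,p=2: total = 75+8 = 83
n=4,p=3: total = 83+12 = 95
n=4,p=4: total = 95+16 = 111
n=4,p=5: total = 111+20 = 131
n=4,p=6: total = 131+24 = 155

155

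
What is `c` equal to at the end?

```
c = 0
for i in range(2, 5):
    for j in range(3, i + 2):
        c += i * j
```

75

i=2,j=3: c = 0+6 = 6
i=3,j=3: c = 6+9 = 15
i=3,j=4: c = 15+12 = 27
i=4,j=3: c = 27+12 = 39
i=4,j=4: c = 39+16 = 55
i=4,j=5: c = 55+20 = 75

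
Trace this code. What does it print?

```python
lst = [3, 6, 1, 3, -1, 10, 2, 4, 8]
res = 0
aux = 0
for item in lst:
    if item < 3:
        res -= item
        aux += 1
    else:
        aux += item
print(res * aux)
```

-74

item=3: not <3; aux=3
item=6: not <3; aux=9
item=1: <3, res = 0-1 = -1; aux=10
item=3: not <3; aux=13
item=-1: <3, res = (-1)-(-1) = 0; aux=14
item=10: not <3; aux=24
item=2: <3, res = 0-2 = -2; aux=25
item=4: not <3; aux=29
item=8: not <3; aux=37
res*aux = (-2)*37 = -74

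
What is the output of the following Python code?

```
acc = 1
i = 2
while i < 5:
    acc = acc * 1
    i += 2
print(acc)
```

i=2: acc = 1*1 = 1
i=4: acc = 1*1 = 1

1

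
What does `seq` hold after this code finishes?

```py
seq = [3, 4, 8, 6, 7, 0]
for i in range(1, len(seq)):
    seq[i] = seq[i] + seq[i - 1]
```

[3, 7, 15, 21, 28, 28]

i=1: seq[1] = 4+3 = 7 → [3, 7, 8, 6, 7, 0]
i=2: seq[2] = 8+7 = 15 → [3, 7, 15, 6, 7, 0]
i=3: seq[3] = 6+15 = 21 → [3, 7, 15, 21, 7, 0]
i=4: seq[4] = 7+21 = 28 → [3, 7, 15, 21, 28, 0]
i=5: seq[5] = 0+28 = 28 → [3, 7, 15, 21, 28, 28]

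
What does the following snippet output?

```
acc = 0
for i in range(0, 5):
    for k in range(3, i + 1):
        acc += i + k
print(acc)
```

21

i=3,k=3: acc = 0+6 = 6
i=4,k=3: acc = 6+7 = 13
i=4,k=4: acc = 13+8 = 21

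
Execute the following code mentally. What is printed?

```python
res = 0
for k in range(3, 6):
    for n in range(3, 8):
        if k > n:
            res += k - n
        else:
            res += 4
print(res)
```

k=3,n=3: not 3>3, res = 0+4 = 4
k=3,n=4: not 3>4, res = 4+4 = 8
k=3,n=5: not 3>5, res = 8+4 = 12
k=3,n=6: not 3>6, res = 12+4 = 16
k=3,n=7: not 3>7, res = 16+4 = 20
k=4,n=3: 4>3, res = 20+1 = 21
k=4,n=4: not 4>4, res = 21+4 = 25
k=4,n=5: not 4>5, res = 25+4 = 29
k=4,n=6: not 4>6, res = 29+4 = 33
k=4,n=7: not 4>7, res = 33+4 = 37
k=5,n=3: 5>3, res = 37+2 = 39
k=5,n=4: 5>4, res = 39+1 = 40
k=5,n=5: not 5>5, res = 40+4 = 44
k=5,n=6: not 5>6, res = 44+4 = 48
k=5,n=7: not 5>7, res = 48+4 = 52

52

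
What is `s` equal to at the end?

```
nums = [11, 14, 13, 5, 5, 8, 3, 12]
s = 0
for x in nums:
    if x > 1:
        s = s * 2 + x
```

2890

x=11: >1, s = 0*2+11 = 11
x=14: >1, s = 11*2+14 = 36
x=13: >1, s = 36*2+13 = 85
x=5: >1, s = 85*2+5 = 175
x=5: >1, s = 175*2+5 = 355
x=8: >1, s = 355*2+8 = 718
x=3: >1, s = 718*2+3 = 1439
x=12: >1, s = 1439*2+12 = 2890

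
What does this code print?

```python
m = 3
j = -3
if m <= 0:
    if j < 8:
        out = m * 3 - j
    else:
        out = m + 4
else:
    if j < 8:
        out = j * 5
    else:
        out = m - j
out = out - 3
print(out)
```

m=3, j=-3
m <= 0 is False; j < 8 is True
→ out = j * 5 = -15
out = (-15)-3 = -18

-18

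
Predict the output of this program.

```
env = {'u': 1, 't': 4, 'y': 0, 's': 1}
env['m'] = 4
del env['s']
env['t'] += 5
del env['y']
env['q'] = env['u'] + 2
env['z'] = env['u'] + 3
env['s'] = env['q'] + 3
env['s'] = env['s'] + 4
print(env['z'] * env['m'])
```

16

env['m'] = 4 → {'u': 1, 't': 4, 'y': 0, 's': 1, 'm': 4}
del 's' → {'u': 1, 't': 4, 'y': 0, 'm': 4}
env['t'] = 4+5 = 9 → {'u': 1, 't': 9, 'y': 0, 'm': 4}
del 'y' → {'u': 1, 't': 9, 'm': 4}
env['q'] = env['u']+2 = 3 → {'u': 1, 't': 9, 'm': 4, 'q': 3}
env['z'] = env['u']+3 = 4 → {'u': 1, 't': 9, 'm': 4, 'q': 3, 'z': 4}
env['s'] = env['q']+3 = 6 → {'u': 1, 't': 9, 'm': 4, 'q': 3, 'z': 4, 's': 6}
env['s'] = env['s']+4 = 10 → {'u': 1, 't': 9, 'm': 4, 'q': 3, 'z': 4, 's': 10}
env['z']*env['m'] = 4*4 = 16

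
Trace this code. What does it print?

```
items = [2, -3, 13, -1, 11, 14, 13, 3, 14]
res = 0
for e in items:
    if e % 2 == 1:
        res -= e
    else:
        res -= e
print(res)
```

-66

e=2: not odd, res = 0-2 = -2
e=-3: odd, res = (-2)-(-3) = 1
e=13: odd, res = 1-13 = -12
e=-1: odd, res = (-12)-(-1) = -11
e=11: odd, res = (-11)-11 = -22
e=14: not odd, res = (-22)-14 = -36
e=13: odd, res = (-36)-13 = -49
e=3: odd, res = (-49)-3 = -52
e=14: not odd, res = (-52)-14 = -66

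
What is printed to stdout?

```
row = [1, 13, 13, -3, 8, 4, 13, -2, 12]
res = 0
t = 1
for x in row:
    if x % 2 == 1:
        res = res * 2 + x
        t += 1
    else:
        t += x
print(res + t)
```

x=1: odd, res = 0*2+1 = 1; t=2
x=13: odd, res = 1*2+13 = 15; t=3
x=13: odd, res = 15*2+13 = 43; t=4
x=-3: odd, res = 43*2+(-3) = 83; t=5
x=8: not odd; t=13
x=4: not odd; t=17
x=13: odd, res = 83*2+13 = 179; t=18
x=-2: not odd; t=16
x=12: not odd; t=28
res+t = 179+28 = 207

207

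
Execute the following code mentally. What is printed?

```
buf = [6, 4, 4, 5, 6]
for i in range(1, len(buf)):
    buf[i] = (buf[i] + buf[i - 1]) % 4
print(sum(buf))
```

i=1: buf[1] = (4+6)%4 = 2 → [6, 2, 4, 5, 6]
i=2: buf[2] = (4+2)%4 = 2 → [6, 2, 2, 5, 6]
i=3: buf[3] = (5+2)%4 = 3 → [6, 2, 2, 3, 6]
i=4: buf[4] = (6+3)%4 = 1 → [6, 2, 2, 3, 1]
sum = 14

14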